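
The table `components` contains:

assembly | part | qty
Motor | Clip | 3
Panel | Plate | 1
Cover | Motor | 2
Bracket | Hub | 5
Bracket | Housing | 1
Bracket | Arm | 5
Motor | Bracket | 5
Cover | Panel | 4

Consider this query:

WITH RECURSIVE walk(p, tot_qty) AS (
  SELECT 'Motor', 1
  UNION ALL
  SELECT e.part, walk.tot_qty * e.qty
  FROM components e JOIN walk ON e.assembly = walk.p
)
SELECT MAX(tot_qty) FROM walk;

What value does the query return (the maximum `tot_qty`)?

25

Base: (Motor, tot_qty=1).
Iteration 1: components of {Motor} -> Bracket = 1*5 = 5, Clip = 1*3 = 3.
Iteration 2: components of {Bracket,Clip} -> Arm = 5*5 = 25, Housing = 5*1 = 5, Hub = 5*5 = 25.
Iteration 3: no further components; recursion stops.
tot_qty values: 1, 3, 5, 25, 25, 5; the maximum is 25.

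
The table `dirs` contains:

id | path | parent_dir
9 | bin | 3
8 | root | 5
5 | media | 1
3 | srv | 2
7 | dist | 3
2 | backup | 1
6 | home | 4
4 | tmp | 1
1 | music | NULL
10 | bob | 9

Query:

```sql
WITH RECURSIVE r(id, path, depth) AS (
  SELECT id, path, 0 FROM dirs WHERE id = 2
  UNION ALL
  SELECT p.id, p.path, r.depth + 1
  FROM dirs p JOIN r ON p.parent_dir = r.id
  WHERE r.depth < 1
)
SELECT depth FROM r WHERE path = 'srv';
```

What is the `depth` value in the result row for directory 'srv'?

Base: id=2 (backup) at depth 0.
Iteration 1: rows with parent_dir in {2} -> srv (id 3, depth 1).
Iteration 2: depth < 1 fails for all current rows; recursion stops.

1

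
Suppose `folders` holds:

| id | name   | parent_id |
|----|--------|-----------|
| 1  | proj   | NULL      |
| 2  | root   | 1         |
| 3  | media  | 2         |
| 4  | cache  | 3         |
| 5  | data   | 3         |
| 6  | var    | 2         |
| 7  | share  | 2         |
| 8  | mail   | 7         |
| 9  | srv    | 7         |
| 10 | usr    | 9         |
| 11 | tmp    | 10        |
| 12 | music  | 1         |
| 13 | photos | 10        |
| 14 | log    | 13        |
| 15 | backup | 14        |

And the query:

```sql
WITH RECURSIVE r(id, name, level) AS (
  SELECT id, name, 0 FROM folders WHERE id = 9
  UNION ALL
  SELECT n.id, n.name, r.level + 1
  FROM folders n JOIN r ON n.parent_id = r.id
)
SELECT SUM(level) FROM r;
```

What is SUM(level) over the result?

Base: id=9 (srv) at level 0.
Iteration 1: rows with parent_id in {9} -> usr (id 10, level 1).
Iteration 2: rows with parent_id in {10} -> tmp (id 11, level 2), photos (id 13, level 2).
Iteration 3: rows with parent_id in {11,13} -> log (id 14, level 3).
Iteration 4: rows with parent_id in {14} -> backup (id 15, level 4).
Iteration 5: no rows with parent_id in {15}; recursion stops.
SUM(level) = 0 + 1 + 2 + 2 + 3 + 4 = 12.

12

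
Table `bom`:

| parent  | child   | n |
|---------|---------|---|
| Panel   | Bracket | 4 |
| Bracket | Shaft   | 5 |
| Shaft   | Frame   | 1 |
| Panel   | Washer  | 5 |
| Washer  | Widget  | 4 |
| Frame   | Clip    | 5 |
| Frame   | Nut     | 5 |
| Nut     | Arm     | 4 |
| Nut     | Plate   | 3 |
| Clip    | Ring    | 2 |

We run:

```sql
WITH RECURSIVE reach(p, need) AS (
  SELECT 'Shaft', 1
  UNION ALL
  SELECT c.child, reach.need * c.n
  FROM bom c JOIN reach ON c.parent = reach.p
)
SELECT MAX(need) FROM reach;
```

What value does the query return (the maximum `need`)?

20

Base: (Shaft, need=1).
Iteration 1: components of {Shaft} -> Frame = 1*1 = 1.
Iteration 2: components of {Frame} -> Clip = 1*5 = 5, Nut = 1*5 = 5.
Iteration 3: components of {Clip,Nut} -> Arm = 5*4 = 20, Plate = 5*3 = 15, Ring = 5*2 = 10.
Iteration 4: no further components; recursion stops.
need values: 1, 1, 5, 5, 10, 20, 15; the maximum is 20.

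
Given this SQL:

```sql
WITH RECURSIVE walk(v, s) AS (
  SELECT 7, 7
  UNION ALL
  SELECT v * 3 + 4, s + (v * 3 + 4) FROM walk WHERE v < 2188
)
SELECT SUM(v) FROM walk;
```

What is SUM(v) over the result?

Base: v=7, s=7.
Iteration 1: 7 < 2188 holds -> v = 7 * 3 + 4 = 25, s = 7 + 25 = 32.
Iteration 2: 25 < 2188 holds -> v = 25 * 3 + 4 = 79, s = 32 + 79 = 111.
Iteration 3: 79 < 2188 holds -> v = 79 * 3 + 4 = 241, s = 111 + 241 = 352.
Iteration 4: 241 < 2188 holds -> v = 241 * 3 + 4 = 727, s = 352 + 727 = 1079.
Iteration 5: 727 < 2188 holds -> v = 727 * 3 + 4 = 2185, s = 1079 + 2185 = 3264.
Iteration 6: 2185 < 2188 holds -> v = 2185 * 3 + 4 = 6559, s = 3264 + 6559 = 9823.
Iteration 7: 6559 < 2188 fails; recursion stops.
SUM(v) = 7 + 25 + 79 + 241 + 727 + 2185 + 6559 = 9823.

9823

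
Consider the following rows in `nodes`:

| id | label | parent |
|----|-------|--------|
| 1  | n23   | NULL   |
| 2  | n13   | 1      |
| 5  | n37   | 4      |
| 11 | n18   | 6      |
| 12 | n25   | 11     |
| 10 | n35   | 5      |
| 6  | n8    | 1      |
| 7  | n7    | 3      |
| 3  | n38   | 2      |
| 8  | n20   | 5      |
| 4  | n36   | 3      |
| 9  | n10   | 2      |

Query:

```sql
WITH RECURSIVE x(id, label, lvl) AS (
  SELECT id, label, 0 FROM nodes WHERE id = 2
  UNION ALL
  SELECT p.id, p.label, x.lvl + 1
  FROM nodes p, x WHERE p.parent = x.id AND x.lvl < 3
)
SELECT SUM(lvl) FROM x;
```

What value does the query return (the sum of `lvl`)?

9

Base: id=2 (n13) at lvl 0.
Iteration 1: rows with parent in {2} -> n38 (id 3, lvl 1), n10 (id 9, lvl 1).
Iteration 2: rows with parent in {3,9} -> n36 (id 4, lvl 2), n7 (id 7, lvl 2).
Iteration 3: rows with parent in {4,7} -> n37 (id 5, lvl 3).
Iteration 4: lvl < 3 fails for all current rows; recursion stops.
SUM(lvl) = 0 + 1 + 1 + 2 + 2 + 3 = 9.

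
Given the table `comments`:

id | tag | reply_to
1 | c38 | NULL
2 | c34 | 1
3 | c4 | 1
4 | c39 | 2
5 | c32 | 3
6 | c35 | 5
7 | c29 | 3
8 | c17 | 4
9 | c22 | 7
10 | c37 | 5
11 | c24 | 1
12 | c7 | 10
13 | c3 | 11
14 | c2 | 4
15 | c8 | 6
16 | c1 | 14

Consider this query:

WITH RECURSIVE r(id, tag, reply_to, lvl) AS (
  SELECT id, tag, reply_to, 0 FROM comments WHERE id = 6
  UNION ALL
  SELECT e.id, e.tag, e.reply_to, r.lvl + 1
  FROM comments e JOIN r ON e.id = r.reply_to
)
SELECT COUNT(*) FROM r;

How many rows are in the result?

Base: id=6 (c35), reply_to=5, lvl 0.
Iteration 1: join on id=5 -> c32 (id 5, reply_to=3, lvl 1).
Iteration 2: join on id=3 -> c4 (id 3, reply_to=1, lvl 2).
Iteration 3: join on id=1 -> c38 (id 1, reply_to=NULL, lvl 3).
Iteration 4: reply_to is NULL; no match; recursion stops.
Total rows emitted: 4.

4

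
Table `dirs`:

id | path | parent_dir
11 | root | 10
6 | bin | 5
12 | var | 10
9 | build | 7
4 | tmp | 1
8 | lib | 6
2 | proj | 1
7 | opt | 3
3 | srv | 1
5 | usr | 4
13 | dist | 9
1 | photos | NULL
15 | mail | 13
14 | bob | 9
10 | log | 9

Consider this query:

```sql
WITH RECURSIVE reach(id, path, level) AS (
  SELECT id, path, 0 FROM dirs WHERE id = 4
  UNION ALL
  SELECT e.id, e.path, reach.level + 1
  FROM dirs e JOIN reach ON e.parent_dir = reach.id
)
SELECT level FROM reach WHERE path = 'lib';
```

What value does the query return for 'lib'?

Base: id=4 (tmp) at level 0.
Iteration 1: rows with parent_dir in {4} -> usr (id 5, level 1).
Iteration 2: rows with parent_dir in {5} -> bin (id 6, level 2).
Iteration 3: rows with parent_dir in {6} -> lib (id 8, level 3).
Iteration 4: no rows with parent_dir in {8}; recursion stops.

3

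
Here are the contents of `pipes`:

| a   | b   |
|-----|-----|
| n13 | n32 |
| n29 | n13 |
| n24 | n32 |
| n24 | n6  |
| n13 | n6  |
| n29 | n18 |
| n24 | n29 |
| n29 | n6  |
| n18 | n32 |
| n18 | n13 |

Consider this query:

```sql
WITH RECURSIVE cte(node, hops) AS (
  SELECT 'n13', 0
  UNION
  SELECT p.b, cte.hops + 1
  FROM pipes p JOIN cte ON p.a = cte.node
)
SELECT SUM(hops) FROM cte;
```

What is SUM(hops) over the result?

2

Base: (n13, hops=0).
Iteration 1: edges from {n13} -> (n32, hops=1), (n6, hops=1).
Iteration 2: no outgoing edges from {n32,n6}; recursion stops.
SUM(hops) = 0 + 1 + 1 = 2.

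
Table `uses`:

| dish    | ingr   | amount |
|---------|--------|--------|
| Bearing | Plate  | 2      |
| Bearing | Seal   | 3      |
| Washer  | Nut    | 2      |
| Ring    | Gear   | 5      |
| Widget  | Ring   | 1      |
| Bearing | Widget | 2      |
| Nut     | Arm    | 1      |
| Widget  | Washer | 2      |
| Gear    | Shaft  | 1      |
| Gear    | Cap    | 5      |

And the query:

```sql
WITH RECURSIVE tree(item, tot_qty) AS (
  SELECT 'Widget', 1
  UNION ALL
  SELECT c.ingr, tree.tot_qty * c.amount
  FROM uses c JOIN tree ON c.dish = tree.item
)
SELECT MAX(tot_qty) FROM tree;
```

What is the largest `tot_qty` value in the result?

25

Base: (Widget, tot_qty=1).
Iteration 1: components of {Widget} -> Ring = 1*1 = 1, Washer = 1*2 = 2.
Iteration 2: components of {Ring,Washer} -> Gear = 1*5 = 5, Nut = 2*2 = 4.
Iteration 3: components of {Gear,Nut} -> Arm = 4*1 = 4, Cap = 5*5 = 25, Shaft = 5*1 = 5.
Iteration 4: no further components; recursion stops.
tot_qty values: 1, 2, 1, 4, 5, 4, 5, 25; the maximum is 25.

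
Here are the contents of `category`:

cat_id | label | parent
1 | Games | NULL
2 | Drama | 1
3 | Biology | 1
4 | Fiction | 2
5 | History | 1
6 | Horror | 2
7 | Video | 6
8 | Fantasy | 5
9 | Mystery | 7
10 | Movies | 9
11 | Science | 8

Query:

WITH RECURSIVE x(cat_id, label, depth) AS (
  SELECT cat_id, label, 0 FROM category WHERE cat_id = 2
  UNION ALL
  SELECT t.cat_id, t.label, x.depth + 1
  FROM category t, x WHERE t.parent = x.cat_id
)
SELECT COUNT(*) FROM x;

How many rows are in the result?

6

Base: cat_id=2 (Drama) at depth 0.
Iteration 1: rows with parent in {2} -> Fiction (id 4, depth 1), Horror (id 6, depth 1).
Iteration 2: rows with parent in {4,6} -> Video (id 7, depth 2).
Iteration 3: rows with parent in {7} -> Mystery (id 9, depth 3).
Iteration 4: rows with parent in {9} -> Movies (id 10, depth 4).
Iteration 5: no rows with parent in {10}; recursion stops.
Total rows emitted: 6.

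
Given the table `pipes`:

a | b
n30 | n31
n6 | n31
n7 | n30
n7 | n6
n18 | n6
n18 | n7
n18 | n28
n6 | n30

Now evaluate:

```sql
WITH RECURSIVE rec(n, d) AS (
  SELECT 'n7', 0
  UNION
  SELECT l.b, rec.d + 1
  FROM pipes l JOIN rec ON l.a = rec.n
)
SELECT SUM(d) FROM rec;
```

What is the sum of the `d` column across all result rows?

Base: (n7, d=0).
Iteration 1: edges from {n7} -> (n30, d=1), (n6, d=1).
Iteration 2: edges from {n30,n6} -> (n30, d=2), (n31, d=2). [UNION drops 1 duplicate row(s)]
Iteration 3: edges from {n30,n31} -> (n31, d=3).
Iteration 4: no outgoing edges from {n31}; recursion stops.
SUM(d) = 0 + 1 + 1 + 2 + 2 + 3 = 9.

9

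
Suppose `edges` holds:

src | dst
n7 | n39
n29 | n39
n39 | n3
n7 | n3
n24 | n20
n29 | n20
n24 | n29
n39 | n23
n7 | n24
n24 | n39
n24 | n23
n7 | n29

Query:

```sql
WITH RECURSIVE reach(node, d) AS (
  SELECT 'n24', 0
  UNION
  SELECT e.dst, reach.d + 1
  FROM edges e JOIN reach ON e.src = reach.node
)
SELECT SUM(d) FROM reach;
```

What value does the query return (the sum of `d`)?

18

Base: (n24, d=0).
Iteration 1: edges from {n24} -> (n20, d=1), (n23, d=1), (n29, d=1), (n39, d=1).
Iteration 2: edges from {n20,n23,n29,n39} -> (n20, d=2), (n23, d=2), (n3, d=2), (n39, d=2).
Iteration 3: edges from {n20,n23,n3,n39} -> (n23, d=3), (n3, d=3).
Iteration 4: no outgoing edges from {n23,n3}; recursion stops.
SUM(d) = 0 + 1 + 1 + 1 + 1 + 2 + 2 + 2 + 2 + 3 + 3 = 18.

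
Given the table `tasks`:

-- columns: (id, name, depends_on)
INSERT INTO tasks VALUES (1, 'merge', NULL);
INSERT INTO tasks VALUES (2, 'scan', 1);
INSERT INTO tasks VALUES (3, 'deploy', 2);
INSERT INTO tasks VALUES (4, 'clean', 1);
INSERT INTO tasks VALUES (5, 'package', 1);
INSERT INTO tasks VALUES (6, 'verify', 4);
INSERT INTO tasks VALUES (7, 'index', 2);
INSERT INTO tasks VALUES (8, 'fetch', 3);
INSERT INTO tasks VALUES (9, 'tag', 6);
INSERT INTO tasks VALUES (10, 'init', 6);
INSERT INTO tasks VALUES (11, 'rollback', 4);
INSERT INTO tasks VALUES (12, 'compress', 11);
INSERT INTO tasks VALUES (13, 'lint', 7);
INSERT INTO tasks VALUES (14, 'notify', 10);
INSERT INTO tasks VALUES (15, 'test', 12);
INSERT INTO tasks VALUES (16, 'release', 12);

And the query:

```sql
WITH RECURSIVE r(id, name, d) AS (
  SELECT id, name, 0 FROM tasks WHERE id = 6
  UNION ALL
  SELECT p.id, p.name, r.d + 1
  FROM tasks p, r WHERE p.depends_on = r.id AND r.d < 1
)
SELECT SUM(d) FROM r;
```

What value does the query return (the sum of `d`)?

2

Base: id=6 (verify) at d 0.
Iteration 1: rows with depends_on in {6} -> tag (id 9, d 1), init (id 10, d 1).
Iteration 2: d < 1 fails for all current rows; recursion stops.
SUM(d) = 0 + 1 + 1 = 2.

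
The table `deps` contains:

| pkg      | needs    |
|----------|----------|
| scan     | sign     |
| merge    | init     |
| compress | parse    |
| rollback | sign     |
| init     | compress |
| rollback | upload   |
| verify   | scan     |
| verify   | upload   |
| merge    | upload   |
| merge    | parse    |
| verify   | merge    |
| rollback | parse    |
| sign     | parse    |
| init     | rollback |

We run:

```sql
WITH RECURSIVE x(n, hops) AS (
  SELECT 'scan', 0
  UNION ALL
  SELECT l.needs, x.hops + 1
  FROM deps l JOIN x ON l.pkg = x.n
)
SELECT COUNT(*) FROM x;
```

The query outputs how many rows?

3

Base: (scan, hops=0).
Iteration 1: edges from {scan} -> (sign, hops=1).
Iteration 2: edges from {sign} -> (parse, hops=2).
Iteration 3: no outgoing edges from {parse}; recursion stops.
Total rows emitted: 3.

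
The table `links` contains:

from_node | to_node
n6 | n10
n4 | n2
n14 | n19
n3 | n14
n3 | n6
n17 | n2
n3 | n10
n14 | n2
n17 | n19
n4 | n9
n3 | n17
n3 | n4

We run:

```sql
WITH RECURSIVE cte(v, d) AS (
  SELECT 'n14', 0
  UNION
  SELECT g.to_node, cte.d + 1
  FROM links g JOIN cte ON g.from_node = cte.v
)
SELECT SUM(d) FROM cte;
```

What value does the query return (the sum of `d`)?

Base: (n14, d=0).
Iteration 1: edges from {n14} -> (n19, d=1), (n2, d=1).
Iteration 2: no outgoing edges from {n19,n2}; recursion stops.
SUM(d) = 0 + 1 + 1 = 2.

2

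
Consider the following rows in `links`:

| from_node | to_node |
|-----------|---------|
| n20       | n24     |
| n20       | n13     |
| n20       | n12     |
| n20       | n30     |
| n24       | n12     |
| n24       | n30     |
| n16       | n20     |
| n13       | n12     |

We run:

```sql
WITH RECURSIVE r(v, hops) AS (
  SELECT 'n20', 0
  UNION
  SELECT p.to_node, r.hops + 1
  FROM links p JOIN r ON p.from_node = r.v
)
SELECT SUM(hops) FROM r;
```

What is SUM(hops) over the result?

Base: (n20, hops=0).
Iteration 1: edges from {n20} -> (n12, hops=1), (n13, hops=1), (n24, hops=1), (n30, hops=1).
Iteration 2: edges from {n12,n13,n24,n30} -> (n12, hops=2), (n30, hops=2). [UNION drops 1 duplicate row(s)]
Iteration 3: no outgoing edges from {n12,n30}; recursion stops.
SUM(hops) = 0 + 1 + 1 + 1 + 1 + 2 + 2 = 8.

8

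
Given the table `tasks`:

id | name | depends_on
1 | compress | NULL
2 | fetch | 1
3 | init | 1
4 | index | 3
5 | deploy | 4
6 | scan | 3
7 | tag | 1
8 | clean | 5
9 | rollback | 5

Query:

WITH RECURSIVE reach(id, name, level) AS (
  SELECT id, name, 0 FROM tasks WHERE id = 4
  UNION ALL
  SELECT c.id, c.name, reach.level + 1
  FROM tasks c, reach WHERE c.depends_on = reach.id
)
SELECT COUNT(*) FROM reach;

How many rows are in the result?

4

Base: id=4 (index) at level 0.
Iteration 1: rows with depends_on in {4} -> deploy (id 5, level 1).
Iteration 2: rows with depends_on in {5} -> clean (id 8, level 2), rollback (id 9, level 2).
Iteration 3: no rows with depends_on in {8,9}; recursion stops.
Total rows emitted: 4.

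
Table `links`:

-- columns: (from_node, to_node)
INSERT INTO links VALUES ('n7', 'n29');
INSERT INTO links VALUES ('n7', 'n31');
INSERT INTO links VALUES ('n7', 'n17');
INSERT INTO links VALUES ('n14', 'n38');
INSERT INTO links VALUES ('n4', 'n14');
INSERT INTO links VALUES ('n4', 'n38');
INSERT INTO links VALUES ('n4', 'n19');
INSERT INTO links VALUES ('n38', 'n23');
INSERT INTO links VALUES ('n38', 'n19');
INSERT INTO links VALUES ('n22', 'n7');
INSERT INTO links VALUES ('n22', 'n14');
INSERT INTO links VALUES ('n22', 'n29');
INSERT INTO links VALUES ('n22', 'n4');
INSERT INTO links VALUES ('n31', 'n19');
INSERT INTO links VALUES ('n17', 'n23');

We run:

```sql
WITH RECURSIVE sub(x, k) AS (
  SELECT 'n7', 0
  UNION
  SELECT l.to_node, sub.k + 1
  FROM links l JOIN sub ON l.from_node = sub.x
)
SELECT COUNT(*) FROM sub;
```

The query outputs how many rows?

Base: (n7, k=0).
Iteration 1: edges from {n7} -> (n17, k=1), (n29, k=1), (n31, k=1).
Iteration 2: edges from {n17,n29,n31} -> (n19, k=2), (n23, k=2).
Iteration 3: no outgoing edges from {n19,n23}; recursion stops.
Total rows emitted: 6.

6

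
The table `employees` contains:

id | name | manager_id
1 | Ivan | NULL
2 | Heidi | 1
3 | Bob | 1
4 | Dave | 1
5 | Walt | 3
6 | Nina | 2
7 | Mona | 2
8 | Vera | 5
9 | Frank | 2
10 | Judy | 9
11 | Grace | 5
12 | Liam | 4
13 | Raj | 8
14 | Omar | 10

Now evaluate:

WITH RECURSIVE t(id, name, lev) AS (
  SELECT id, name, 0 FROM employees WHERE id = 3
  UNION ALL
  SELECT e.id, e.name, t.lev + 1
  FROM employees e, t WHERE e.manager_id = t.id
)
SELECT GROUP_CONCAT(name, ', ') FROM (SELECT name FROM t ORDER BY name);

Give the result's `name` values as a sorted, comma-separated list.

Base: id=3 (Bob) at lev 0.
Iteration 1: rows with manager_id in {3} -> Walt (id 5, lev 1).
Iteration 2: rows with manager_id in {5} -> Vera (id 8, lev 2), Grace (id 11, lev 2).
Iteration 3: rows with manager_id in {8,11} -> Raj (id 13, lev 3).
Iteration 4: no rows with manager_id in {13}; recursion stops.

Bob, Grace, Raj, Vera, Walt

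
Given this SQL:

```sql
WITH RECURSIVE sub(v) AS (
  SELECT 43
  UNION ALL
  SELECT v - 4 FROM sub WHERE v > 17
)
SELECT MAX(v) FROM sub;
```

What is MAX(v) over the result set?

Base: v=43.
Iteration 1: 43 > 17 holds -> v = 43 - 4 = 39.
Iteration 2: 39 > 17 holds -> v = 39 - 4 = 35.
Iteration 3: 35 > 17 holds -> v = 35 - 4 = 31.
Iteration 4: 31 > 17 holds -> v = 31 - 4 = 27.
Iteration 5: 27 > 17 holds -> v = 27 - 4 = 23.
Iteration 6: 23 > 17 holds -> v = 23 - 4 = 19.
Iteration 7: 19 > 17 holds -> v = 19 - 4 = 15.
Iteration 8: 15 > 17 fails; recursion stops.
v values: 43, 39, 35, 31, 27, 23, 19, 15; the maximum is 43.

43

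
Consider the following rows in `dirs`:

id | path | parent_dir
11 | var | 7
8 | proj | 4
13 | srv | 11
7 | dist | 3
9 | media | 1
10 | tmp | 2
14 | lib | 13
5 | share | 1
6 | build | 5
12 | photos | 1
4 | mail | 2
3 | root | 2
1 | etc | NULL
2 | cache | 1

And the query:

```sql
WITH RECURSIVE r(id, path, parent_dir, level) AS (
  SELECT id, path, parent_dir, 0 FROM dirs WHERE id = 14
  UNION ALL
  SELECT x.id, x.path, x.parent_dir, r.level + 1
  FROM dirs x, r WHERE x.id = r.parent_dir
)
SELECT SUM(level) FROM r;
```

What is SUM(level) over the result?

21

Base: id=14 (lib), parent_dir=13, level 0.
Iteration 1: join on id=13 -> srv (id 13, parent_dir=11, level 1).
Iteration 2: join on id=11 -> var (id 11, parent_dir=7, level 2).
Iteration 3: join on id=7 -> dist (id 7, parent_dir=3, level 3).
Iteration 4: join on id=3 -> root (id 3, parent_dir=2, level 4).
Iteration 5: join on id=2 -> cache (id 2, parent_dir=1, level 5).
Iteration 6: join on id=1 -> etc (id 1, parent_dir=NULL, level 6).
Iteration 7: parent_dir is NULL; no match; recursion stops.
SUM(level) = 0 + 1 + 2 + 3 + 4 + 5 + 6 = 21.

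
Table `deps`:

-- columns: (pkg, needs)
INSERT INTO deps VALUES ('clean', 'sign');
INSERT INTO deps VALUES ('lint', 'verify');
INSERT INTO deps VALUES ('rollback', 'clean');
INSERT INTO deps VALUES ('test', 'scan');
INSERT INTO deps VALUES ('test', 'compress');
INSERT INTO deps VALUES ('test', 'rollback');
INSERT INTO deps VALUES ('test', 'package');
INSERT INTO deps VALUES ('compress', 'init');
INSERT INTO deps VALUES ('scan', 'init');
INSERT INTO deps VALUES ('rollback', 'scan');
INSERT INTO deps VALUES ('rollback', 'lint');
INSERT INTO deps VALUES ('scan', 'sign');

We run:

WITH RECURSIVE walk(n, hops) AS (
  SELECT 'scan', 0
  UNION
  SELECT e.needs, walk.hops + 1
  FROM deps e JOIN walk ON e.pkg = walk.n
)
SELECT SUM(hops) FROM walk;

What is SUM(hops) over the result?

2

Base: (scan, hops=0).
Iteration 1: edges from {scan} -> (init, hops=1), (sign, hops=1).
Iteration 2: no outgoing edges from {init,sign}; recursion stops.
SUM(hops) = 0 + 1 + 1 = 2.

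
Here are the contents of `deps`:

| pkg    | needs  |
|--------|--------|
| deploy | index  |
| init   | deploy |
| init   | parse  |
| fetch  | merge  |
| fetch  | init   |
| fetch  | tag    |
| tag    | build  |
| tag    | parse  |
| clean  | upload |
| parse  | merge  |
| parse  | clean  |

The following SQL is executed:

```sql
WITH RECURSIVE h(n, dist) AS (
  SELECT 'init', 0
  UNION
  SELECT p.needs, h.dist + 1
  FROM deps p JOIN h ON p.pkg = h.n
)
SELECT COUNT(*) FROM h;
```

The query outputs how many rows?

Base: (init, dist=0).
Iteration 1: edges from {init} -> (deploy, dist=1), (parse, dist=1).
Iteration 2: edges from {deploy,parse} -> (clean, dist=2), (index, dist=2), (merge, dist=2).
Iteration 3: edges from {clean,index,merge} -> (upload, dist=3).
Iteration 4: no outgoing edges from {upload}; recursion stops.
Total rows emitted: 7.

7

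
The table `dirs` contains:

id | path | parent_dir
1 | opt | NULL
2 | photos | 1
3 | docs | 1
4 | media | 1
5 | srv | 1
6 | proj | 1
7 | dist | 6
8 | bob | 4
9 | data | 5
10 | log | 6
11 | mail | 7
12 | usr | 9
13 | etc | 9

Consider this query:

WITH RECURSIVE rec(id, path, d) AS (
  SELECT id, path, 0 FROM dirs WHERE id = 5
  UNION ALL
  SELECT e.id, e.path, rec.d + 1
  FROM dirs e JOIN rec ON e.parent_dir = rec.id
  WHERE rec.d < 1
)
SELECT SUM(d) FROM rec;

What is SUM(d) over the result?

Base: id=5 (srv) at d 0.
Iteration 1: rows with parent_dir in {5} -> data (id 9, d 1).
Iteration 2: d < 1 fails for all current rows; recursion stops.
SUM(d) = 0 + 1 = 1.

1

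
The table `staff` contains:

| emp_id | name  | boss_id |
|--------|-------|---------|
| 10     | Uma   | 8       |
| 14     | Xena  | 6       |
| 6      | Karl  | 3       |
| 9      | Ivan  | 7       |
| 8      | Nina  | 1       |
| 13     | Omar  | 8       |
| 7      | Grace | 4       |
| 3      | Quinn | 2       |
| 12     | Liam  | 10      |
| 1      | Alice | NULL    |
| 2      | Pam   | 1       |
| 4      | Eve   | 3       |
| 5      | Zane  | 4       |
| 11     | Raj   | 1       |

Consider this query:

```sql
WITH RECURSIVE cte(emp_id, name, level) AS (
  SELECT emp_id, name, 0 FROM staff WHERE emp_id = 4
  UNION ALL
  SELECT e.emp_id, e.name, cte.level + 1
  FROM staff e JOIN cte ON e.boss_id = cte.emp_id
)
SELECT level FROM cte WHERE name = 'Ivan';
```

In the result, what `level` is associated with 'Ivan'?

Base: emp_id=4 (Eve) at level 0.
Iteration 1: rows with boss_id in {4} -> Zane (id 5, level 1), Grace (id 7, level 1).
Iteration 2: rows with boss_id in {5,7} -> Ivan (id 9, level 2).
Iteration 3: no rows with boss_id in {9}; recursion stops.

2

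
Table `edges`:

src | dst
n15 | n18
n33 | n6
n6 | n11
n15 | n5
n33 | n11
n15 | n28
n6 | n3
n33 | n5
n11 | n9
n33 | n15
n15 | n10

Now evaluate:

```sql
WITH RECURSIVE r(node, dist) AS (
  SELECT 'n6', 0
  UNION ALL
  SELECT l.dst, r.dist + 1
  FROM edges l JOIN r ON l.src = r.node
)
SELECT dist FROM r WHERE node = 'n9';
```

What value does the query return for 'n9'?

2

Base: (n6, dist=0).
Iteration 1: edges from {n6} -> (n11, dist=1), (n3, dist=1).
Iteration 2: edges from {n11,n3} -> (n9, dist=2).
Iteration 3: no outgoing edges from {n9}; recursion stops.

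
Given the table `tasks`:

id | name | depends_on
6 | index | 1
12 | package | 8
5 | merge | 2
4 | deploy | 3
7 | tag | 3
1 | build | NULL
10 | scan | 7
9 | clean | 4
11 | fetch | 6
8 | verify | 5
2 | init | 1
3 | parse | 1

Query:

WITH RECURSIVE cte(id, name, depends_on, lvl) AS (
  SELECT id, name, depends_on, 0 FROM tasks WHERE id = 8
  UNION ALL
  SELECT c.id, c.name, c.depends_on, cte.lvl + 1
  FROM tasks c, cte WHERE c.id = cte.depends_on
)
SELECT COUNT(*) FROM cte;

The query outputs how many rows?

Base: id=8 (verify), depends_on=5, lvl 0.
Iteration 1: join on id=5 -> merge (id 5, depends_on=2, lvl 1).
Iteration 2: join on id=2 -> init (id 2, depends_on=1, lvl 2).
Iteration 3: join on id=1 -> build (id 1, depends_on=NULL, lvl 3).
Iteration 4: depends_on is NULL; no match; recursion stops.
Total rows emitted: 4.

4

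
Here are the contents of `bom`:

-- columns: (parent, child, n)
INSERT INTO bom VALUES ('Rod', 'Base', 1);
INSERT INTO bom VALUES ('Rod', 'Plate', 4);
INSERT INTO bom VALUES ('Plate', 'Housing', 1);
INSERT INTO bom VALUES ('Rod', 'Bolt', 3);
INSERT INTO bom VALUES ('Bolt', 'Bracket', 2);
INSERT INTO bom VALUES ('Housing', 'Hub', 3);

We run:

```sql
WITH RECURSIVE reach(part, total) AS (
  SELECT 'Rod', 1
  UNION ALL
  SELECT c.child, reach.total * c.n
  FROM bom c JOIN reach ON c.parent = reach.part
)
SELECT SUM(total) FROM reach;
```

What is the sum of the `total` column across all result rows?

31

Base: (Rod, total=1).
Iteration 1: components of {Rod} -> Base = 1*1 = 1, Bolt = 1*3 = 3, Plate = 1*4 = 4.
Iteration 2: components of {Base,Bolt,Plate} -> Bracket = 3*2 = 6, Housing = 4*1 = 4.
Iteration 3: components of {Bracket,Housing} -> Hub = 4*3 = 12.
Iteration 4: no further components; recursion stops.
SUM(total) = 1 + 1 + 4 + 3 + 4 + 6 + 12 = 31.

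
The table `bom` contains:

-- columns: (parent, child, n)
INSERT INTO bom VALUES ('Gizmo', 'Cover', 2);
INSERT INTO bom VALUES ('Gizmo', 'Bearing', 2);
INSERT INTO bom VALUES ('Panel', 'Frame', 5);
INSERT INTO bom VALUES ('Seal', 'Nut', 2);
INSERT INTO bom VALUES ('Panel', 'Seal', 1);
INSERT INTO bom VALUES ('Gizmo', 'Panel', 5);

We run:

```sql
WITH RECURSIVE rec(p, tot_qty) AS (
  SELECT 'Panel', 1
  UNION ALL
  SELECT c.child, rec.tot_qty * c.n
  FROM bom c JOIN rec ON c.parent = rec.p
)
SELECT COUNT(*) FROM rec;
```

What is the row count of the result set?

4

Base: (Panel, tot_qty=1).
Iteration 1: components of {Panel} -> Frame = 1*5 = 5, Seal = 1*1 = 1.
Iteration 2: components of {Frame,Seal} -> Nut = 1*2 = 2.
Iteration 3: no further components; recursion stops.
Total rows emitted: 4.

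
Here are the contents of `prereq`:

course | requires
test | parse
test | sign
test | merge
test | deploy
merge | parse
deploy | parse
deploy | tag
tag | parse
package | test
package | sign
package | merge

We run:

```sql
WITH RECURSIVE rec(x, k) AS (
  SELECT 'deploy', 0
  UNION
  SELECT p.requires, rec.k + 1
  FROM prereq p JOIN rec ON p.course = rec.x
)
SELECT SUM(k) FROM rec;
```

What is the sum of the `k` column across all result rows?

4

Base: (deploy, k=0).
Iteration 1: edges from {deploy} -> (parse, k=1), (tag, k=1).
Iteration 2: edges from {parse,tag} -> (parse, k=2).
Iteration 3: no outgoing edges from {parse}; recursion stops.
SUM(k) = 0 + 1 + 1 + 2 = 4.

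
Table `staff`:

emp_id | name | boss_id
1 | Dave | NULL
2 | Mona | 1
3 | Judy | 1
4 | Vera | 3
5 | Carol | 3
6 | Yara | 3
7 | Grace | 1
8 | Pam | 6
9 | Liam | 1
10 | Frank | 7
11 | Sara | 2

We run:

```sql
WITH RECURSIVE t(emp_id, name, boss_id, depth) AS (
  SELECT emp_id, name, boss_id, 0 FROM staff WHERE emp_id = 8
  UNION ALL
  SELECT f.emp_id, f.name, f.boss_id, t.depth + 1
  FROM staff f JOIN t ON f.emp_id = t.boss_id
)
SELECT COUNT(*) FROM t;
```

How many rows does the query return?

Base: emp_id=8 (Pam), boss_id=6, depth 0.
Iteration 1: join on emp_id=6 -> Yara (id 6, boss_id=3, depth 1).
Iteration 2: join on emp_id=3 -> Judy (id 3, boss_id=1, depth 2).
Iteration 3: join on emp_id=1 -> Dave (id 1, boss_id=NULL, depth 3).
Iteration 4: boss_id is NULL; no match; recursion stops.
Total rows emitted: 4.

4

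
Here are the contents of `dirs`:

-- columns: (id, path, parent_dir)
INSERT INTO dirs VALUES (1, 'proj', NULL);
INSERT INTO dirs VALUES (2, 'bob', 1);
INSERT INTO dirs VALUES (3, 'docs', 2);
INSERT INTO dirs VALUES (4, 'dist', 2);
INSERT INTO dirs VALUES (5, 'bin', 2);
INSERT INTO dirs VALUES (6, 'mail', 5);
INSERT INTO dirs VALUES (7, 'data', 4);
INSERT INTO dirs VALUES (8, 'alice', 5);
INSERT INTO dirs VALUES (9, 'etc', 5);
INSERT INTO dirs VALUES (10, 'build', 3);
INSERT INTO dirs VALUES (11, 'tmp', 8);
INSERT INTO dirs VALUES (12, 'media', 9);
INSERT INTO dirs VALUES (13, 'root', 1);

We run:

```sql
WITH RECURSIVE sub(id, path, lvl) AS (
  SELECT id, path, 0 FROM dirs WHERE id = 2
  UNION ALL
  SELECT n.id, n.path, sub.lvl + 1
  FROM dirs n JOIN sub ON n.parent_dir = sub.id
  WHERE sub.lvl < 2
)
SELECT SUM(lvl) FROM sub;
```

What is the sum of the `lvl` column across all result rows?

13

Base: id=2 (bob) at lvl 0.
Iteration 1: rows with parent_dir in {2} -> docs (id 3, lvl 1), dist (id 4, lvl 1), bin (id 5, lvl 1).
Iteration 2: rows with parent_dir in {3,4,5} -> mail (id 6, lvl 2), data (id 7, lvl 2), alice (id 8, lvl 2), etc (id 9, lvl 2), build (id 10, lvl 2).
Iteration 3: lvl < 2 fails for all current rows; recursion stops.
SUM(lvl) = 0 + 1 + 1 + 1 + 2 + 2 + 2 + 2 + 2 = 13.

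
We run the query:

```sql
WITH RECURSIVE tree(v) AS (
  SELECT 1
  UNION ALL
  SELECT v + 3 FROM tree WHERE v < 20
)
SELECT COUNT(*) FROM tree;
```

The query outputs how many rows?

8

Base: v=1.
Iteration 1: 1 < 20 holds -> v = 1 + 3 = 4.
Iteration 2: 4 < 20 holds -> v = 4 + 3 = 7.
Iteration 3: 7 < 20 holds -> v = 7 + 3 = 10.
Iteration 4: 10 < 20 holds -> v = 10 + 3 = 13.
Iteration 5: 13 < 20 holds -> v = 13 + 3 = 16.
Iteration 6: 16 < 20 holds -> v = 16 + 3 = 19.
Iteration 7: 19 < 20 holds -> v = 19 + 3 = 22.
Iteration 8: 22 < 20 fails; recursion stops.
Total rows emitted: 8.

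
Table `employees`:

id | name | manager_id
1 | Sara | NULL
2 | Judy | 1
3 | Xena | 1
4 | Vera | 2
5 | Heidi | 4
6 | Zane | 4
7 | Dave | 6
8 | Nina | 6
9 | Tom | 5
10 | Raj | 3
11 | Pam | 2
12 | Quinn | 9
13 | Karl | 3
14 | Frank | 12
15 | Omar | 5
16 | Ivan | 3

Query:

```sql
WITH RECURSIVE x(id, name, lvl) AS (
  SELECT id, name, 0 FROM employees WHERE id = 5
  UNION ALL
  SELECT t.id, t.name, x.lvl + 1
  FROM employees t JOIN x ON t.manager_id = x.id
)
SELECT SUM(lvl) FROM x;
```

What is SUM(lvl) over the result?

Base: id=5 (Heidi) at lvl 0.
Iteration 1: rows with manager_id in {5} -> Tom (id 9, lvl 1), Omar (id 15, lvl 1).
Iteration 2: rows with manager_id in {9,15} -> Quinn (id 12, lvl 2).
Iteration 3: rows with manager_id in {12} -> Frank (id 14, lvl 3).
Iteration 4: no rows with manager_id in {14}; recursion stops.
SUM(lvl) = 0 + 1 + 1 + 2 + 3 = 7.

7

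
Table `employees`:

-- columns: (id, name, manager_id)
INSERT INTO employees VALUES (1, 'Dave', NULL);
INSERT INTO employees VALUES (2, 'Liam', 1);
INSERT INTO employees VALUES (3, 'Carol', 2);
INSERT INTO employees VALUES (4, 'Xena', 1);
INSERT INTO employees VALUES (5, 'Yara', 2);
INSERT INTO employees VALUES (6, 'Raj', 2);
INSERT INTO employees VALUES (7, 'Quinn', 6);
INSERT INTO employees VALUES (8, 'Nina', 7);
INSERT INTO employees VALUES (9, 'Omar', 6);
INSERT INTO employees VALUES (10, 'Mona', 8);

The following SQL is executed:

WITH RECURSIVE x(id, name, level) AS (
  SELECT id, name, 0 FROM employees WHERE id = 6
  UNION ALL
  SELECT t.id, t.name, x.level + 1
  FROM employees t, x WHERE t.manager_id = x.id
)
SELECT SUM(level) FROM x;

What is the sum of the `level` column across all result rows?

7

Base: id=6 (Raj) at level 0.
Iteration 1: rows with manager_id in {6} -> Quinn (id 7, level 1), Omar (id 9, level 1).
Iteration 2: rows with manager_id in {7,9} -> Nina (id 8, level 2).
Iteration 3: rows with manager_id in {8} -> Mona (id 10, level 3).
Iteration 4: no rows with manager_id in {10}; recursion stops.
SUM(level) = 0 + 1 + 1 + 2 + 3 = 7.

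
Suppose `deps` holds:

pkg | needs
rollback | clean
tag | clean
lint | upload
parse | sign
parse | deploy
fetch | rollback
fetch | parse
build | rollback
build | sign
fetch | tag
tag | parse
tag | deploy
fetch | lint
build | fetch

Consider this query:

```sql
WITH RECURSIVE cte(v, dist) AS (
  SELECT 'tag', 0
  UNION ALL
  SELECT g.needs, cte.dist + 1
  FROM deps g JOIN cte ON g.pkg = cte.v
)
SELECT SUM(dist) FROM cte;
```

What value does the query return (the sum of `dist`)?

7

Base: (tag, dist=0).
Iteration 1: edges from {tag} -> (clean, dist=1), (deploy, dist=1), (parse, dist=1).
Iteration 2: edges from {clean,deploy,parse} -> (deploy, dist=2), (sign, dist=2).
Iteration 3: no outgoing edges from {deploy,sign}; recursion stops.
SUM(dist) = 0 + 1 + 1 + 1 + 2 + 2 = 7.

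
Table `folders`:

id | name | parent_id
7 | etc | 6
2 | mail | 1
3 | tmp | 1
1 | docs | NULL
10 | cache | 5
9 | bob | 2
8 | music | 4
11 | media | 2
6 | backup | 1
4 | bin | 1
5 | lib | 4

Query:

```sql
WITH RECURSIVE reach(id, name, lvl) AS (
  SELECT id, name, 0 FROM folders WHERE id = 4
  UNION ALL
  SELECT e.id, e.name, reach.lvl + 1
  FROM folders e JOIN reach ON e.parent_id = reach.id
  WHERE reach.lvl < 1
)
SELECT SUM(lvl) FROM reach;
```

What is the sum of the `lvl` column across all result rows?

2

Base: id=4 (bin) at lvl 0.
Iteration 1: rows with parent_id in {4} -> lib (id 5, lvl 1), music (id 8, lvl 1).
Iteration 2: lvl < 1 fails for all current rows; recursion stops.
SUM(lvl) = 0 + 1 + 1 = 2.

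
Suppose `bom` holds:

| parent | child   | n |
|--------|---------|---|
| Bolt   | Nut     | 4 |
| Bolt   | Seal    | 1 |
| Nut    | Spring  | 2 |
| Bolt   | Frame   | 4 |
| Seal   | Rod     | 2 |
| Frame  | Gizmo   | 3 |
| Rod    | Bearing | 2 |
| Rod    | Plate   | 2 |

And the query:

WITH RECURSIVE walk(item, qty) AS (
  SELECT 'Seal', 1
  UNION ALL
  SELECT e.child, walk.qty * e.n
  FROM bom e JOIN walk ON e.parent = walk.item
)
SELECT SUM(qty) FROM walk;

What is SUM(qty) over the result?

Base: (Seal, qty=1).
Iteration 1: components of {Seal} -> Rod = 1*2 = 2.
Iteration 2: components of {Rod} -> Bearing = 2*2 = 4, Plate = 2*2 = 4.
Iteration 3: no further components; recursion stops.
SUM(qty) = 1 + 2 + 4 + 4 = 11.

11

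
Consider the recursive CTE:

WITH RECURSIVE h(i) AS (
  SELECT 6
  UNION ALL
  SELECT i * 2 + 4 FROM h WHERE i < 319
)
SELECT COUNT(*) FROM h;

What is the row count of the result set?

Base: i=6.
Iteration 1: 6 < 319 holds -> i = 6 * 2 + 4 = 16.
Iteration 2: 16 < 319 holds -> i = 16 * 2 + 4 = 36.
Iteration 3: 36 < 319 holds -> i = 36 * 2 + 4 = 76.
Iteration 4: 76 < 319 holds -> i = 76 * 2 + 4 = 156.
Iteration 5: 156 < 319 holds -> i = 156 * 2 + 4 = 316.
Iteration 6: 316 < 319 holds -> i = 316 * 2 + 4 = 636.
Iteration 7: 636 < 319 fails; recursion stops.
Total rows emitted: 7.

7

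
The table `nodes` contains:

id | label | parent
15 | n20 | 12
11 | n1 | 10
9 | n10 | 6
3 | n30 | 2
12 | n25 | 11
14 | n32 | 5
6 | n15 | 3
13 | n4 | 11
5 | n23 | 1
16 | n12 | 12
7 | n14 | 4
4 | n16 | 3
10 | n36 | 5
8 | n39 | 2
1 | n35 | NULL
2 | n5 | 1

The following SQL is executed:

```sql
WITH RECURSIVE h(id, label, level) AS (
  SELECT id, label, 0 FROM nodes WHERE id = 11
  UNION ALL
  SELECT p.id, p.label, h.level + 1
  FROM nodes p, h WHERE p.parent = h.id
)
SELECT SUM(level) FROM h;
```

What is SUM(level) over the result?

Base: id=11 (n1) at level 0.
Iteration 1: rows with parent in {11} -> n25 (id 12, level 1), n4 (id 13, level 1).
Iteration 2: rows with parent in {12,13} -> n20 (id 15, level 2), n12 (id 16, level 2).
Iteration 3: no rows with parent in {15,16}; recursion stops.
SUM(level) = 0 + 1 + 1 + 2 + 2 = 6.

6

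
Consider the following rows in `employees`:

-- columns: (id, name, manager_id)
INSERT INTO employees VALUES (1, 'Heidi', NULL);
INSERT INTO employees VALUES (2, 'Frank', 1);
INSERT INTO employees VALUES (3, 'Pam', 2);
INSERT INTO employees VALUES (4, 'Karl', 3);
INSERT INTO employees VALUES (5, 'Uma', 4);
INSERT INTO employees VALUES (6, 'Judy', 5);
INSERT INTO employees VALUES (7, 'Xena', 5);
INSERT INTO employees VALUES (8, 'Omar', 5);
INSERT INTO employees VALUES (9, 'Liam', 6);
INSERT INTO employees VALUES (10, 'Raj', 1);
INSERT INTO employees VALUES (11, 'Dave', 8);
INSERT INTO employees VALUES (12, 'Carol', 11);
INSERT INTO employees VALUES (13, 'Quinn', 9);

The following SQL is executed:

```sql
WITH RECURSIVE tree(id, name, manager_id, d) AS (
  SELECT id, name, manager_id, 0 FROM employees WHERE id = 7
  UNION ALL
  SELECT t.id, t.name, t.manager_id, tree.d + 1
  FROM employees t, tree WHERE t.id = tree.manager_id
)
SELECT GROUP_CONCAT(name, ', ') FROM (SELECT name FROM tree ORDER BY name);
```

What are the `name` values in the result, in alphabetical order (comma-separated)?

Base: id=7 (Xena), manager_id=5, d 0.
Iteration 1: join on id=5 -> Uma (id 5, manager_id=4, d 1).
Iteration 2: join on id=4 -> Karl (id 4, manager_id=3, d 2).
Iteration 3: join on id=3 -> Pam (id 3, manager_id=2, d 3).
Iteration 4: join on id=2 -> Frank (id 2, manager_id=1, d 4).
Iteration 5: join on id=1 -> Heidi (id 1, manager_id=NULL, d 5).
Iteration 6: manager_id is NULL; no match; recursion stops.

Frank, Heidi, Karl, Pam, Uma, Xena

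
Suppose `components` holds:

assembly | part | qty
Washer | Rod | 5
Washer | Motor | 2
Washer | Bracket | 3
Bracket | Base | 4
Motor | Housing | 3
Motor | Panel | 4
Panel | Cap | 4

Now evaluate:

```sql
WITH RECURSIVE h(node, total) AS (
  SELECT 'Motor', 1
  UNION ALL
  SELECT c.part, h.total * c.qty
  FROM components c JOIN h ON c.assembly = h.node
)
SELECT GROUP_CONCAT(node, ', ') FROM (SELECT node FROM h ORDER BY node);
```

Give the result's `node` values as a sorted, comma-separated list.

Base: (Motor, total=1).
Iteration 1: components of {Motor} -> Housing = 1*3 = 3, Panel = 1*4 = 4.
Iteration 2: components of {Housing,Panel} -> Cap = 4*4 = 16.
Iteration 3: no further components; recursion stops.

Cap, Housing, Motor, Panel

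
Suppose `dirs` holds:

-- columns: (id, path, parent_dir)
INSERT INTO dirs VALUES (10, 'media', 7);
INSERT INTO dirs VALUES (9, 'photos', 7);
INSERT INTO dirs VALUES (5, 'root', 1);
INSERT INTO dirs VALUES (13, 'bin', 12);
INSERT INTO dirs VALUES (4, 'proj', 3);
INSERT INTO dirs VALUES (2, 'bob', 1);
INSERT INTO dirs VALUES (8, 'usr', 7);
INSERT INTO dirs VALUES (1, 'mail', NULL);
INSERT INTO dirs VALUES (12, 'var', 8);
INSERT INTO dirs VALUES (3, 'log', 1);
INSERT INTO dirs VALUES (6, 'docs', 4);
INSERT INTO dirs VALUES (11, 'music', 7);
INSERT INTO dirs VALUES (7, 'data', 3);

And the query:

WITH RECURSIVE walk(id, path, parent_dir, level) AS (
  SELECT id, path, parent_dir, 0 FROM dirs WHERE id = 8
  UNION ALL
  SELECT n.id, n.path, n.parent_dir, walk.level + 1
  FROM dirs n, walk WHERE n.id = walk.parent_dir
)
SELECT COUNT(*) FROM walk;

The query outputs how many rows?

4

Base: id=8 (usr), parent_dir=7, level 0.
Iteration 1: join on id=7 -> data (id 7, parent_dir=3, level 1).
Iteration 2: join on id=3 -> log (id 3, parent_dir=1, level 2).
Iteration 3: join on id=1 -> mail (id 1, parent_dir=NULL, level 3).
Iteration 4: parent_dir is NULL; no match; recursion stops.
Total rows emitted: 4.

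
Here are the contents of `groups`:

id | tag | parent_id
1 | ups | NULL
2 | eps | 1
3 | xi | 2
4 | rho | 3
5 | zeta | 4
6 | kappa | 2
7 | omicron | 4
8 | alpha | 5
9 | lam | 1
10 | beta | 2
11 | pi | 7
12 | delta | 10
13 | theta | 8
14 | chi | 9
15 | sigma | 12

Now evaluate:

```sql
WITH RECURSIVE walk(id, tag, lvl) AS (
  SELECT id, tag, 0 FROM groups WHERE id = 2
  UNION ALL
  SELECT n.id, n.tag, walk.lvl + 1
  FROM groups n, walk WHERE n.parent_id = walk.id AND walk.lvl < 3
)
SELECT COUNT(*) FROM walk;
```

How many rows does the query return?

9

Base: id=2 (eps) at lvl 0.
Iteration 1: rows with parent_id in {2} -> xi (id 3, lvl 1), kappa (id 6, lvl 1), beta (id 10, lvl 1).
Iteration 2: rows with parent_id in {3,6,10} -> rho (id 4, lvl 2), delta (id 12, lvl 2).
Iteration 3: rows with parent_id in {4,12} -> zeta (id 5, lvl 3), omicron (id 7, lvl 3), sigma (id 15, lvl 3).
Iteration 4: lvl < 3 fails for all current rows; recursion stops.
Total rows emitted: 9.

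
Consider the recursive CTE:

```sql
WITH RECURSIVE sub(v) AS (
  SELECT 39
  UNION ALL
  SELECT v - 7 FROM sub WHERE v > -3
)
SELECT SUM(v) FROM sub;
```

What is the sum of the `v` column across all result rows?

126

Base: v=39.
Iteration 1: 39 > -3 holds -> v = 39 - 7 = 32.
Iteration 2: 32 > -3 holds -> v = 32 - 7 = 25.
Iteration 3: 25 > -3 holds -> v = 25 - 7 = 18.
Iteration 4: 18 > -3 holds -> v = 18 - 7 = 11.
Iteration 5: 11 > -3 holds -> v = 11 - 7 = 4.
Iteration 6: 4 > -3 holds -> v = 4 - 7 = -3.
Iteration 7: -3 > -3 fails; recursion stops.
SUM(v) = 39 + 32 + 25 + 18 + 11 + 4 + -3 = 126.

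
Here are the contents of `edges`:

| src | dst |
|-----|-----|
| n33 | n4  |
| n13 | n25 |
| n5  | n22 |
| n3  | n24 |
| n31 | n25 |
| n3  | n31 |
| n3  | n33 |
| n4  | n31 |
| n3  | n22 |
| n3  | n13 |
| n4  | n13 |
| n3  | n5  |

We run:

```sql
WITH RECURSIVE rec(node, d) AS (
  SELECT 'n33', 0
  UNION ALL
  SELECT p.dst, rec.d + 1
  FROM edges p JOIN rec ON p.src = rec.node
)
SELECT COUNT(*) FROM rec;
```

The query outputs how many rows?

Base: (n33, d=0).
Iteration 1: edges from {n33} -> (n4, d=1).
Iteration 2: edges from {n4} -> (n13, d=2), (n31, d=2).
Iteration 3: edges from {n13,n31} -> (n25, d=3) x2. [UNION ALL keeps all 2 new rows, including repeats]
Iteration 4: no outgoing edges from {n25}; recursion stops.
Total rows emitted: 6.

6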